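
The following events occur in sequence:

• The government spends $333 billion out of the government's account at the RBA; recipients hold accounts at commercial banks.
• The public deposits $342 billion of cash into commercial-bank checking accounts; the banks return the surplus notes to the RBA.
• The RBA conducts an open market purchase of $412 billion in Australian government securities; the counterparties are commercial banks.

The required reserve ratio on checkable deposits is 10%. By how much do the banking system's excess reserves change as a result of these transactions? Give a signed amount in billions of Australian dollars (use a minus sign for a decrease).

+$1019.5 billion

Government spending $333 billion: reserves +$333B, deposits +$333B.
Currency deposit $342 billion: reserves +$342B, deposits +$342B.
OMO purchase (from banks) $412 billion: reserves +$412B, deposits 0.
Totals: Δreserves = +$1087B, Δdeposits = +$675B.
Δrequired reserves = 10% × +$675B = +$67.5B.
Δexcess reserves = Δreserves − Δrequired = +$1087B − (+$67.5B) = +$1019.5 billion.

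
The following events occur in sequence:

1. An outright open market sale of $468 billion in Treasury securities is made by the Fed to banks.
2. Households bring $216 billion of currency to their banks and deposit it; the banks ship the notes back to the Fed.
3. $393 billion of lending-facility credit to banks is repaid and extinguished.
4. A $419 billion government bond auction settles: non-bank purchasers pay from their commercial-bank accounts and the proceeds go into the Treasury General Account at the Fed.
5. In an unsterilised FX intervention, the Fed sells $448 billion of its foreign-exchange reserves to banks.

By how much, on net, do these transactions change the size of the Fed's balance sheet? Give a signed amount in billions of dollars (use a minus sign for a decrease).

OMO sale (to banks) $468 billion: a Fed asset is shed → −$468B.
Currency deposit $216 billion: only the composition of liabilities changes → 0.
Discount-window repayment $393 billion: a Fed asset is shed → −$393B.
Government account inflow $419 billion: only the composition of liabilities changes → 0.
FX sale $448 billion: a Fed asset is shed → −$448B.
Net: −468 + 0 − 393 + 0 − 448 = -$1309 billion.

-$1309 billion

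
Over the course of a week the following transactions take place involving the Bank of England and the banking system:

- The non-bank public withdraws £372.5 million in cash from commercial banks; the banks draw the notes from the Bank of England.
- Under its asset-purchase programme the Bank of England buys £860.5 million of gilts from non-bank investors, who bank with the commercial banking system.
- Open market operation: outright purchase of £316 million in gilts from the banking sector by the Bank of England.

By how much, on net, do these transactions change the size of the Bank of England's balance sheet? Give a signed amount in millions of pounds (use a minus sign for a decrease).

Bank of England balance sheet:
  Assets:      Securities +£1176.5M
  Liabilities: Bank reserves +£804M, Currency in circulation +£372.5M
Commercial banking system:
  Assets:      Reserves at CB +£804M, Securities −£316M
  Liabilities: Checkable deposits +£488M
Change in total Bank of England assets = +£1176.5 million.

+£1176.5 million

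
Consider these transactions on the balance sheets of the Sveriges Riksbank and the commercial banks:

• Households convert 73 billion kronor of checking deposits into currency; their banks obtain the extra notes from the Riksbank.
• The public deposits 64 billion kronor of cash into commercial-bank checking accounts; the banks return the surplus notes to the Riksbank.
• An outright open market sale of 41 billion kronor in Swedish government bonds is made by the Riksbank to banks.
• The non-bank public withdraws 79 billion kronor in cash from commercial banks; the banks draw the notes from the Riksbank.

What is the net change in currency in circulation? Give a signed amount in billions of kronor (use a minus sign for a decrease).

Currency withdrawal 73 billion kronor: notes leave the central bank → +73B.
Currency deposit 64 billion kronor: notes return to the central bank → −64B.
OMO sale (to banks) 41 billion kronor: no currency enters or leaves circulation → 0.
Currency withdrawal 79 billion kronor: notes leave the central bank → +79B.
Net: 73 − 64 + 0 + 79 = +88 billion.

+88 billion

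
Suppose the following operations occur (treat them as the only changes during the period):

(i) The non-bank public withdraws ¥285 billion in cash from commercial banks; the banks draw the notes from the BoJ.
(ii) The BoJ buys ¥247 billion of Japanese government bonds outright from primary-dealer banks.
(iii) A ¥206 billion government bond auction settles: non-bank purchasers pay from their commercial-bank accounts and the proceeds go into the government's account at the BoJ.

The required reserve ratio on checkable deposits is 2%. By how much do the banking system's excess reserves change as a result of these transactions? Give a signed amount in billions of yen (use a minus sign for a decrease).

-¥234.18 billion

Currency withdrawal ¥285 billion: reserves −¥285B, deposits −¥285B.
OMO purchase (from banks) ¥247 billion: reserves +¥247B, deposits 0.
Government account inflow ¥206 billion: reserves −¥206B, deposits −¥206B.
Totals: Δreserves = −¥244B, Δdeposits = −¥491B.
Δrequired reserves = 2% × −¥491B = −¥9.82B.
Δexcess reserves = Δreserves − Δrequired = −¥244B − (−¥9.82B) = -¥234.18 billion.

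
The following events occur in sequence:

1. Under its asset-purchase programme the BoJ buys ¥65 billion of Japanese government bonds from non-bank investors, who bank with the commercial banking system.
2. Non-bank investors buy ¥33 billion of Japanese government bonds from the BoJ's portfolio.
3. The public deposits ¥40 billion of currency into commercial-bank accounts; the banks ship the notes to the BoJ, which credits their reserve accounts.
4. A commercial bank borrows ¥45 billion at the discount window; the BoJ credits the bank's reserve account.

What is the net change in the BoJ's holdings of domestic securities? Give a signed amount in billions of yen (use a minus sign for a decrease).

Asset purchase (from non-banks) ¥65 billion: securities added to the BoJ's portfolio → +¥65B.
Asset sale (to non-banks) ¥33 billion: securities removed from the BoJ's portfolio → −¥33B.
Currency deposit ¥40 billion: the BoJ's securities portfolio is untouched → 0.
Discount-window loan ¥45 billion: the BoJ's securities portfolio is untouched → 0.
Net: 65 − 33 + 0 + 0 = +¥32 billion.

+¥32 billion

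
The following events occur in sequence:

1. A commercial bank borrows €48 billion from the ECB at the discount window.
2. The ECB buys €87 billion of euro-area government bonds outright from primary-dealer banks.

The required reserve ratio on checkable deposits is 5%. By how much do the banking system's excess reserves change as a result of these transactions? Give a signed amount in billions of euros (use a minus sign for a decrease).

+€135 billion

Discount-window loan €48 billion: reserves +€48B, deposits 0.
OMO purchase (from banks) €87 billion: reserves +€87B, deposits 0.
Totals: Δreserves = +€135B, Δdeposits = 0.
Δrequired reserves = 5% × 0 = 0.
Δexcess reserves = Δreserves − Δrequired = +€135B − (0) = +€135 billion.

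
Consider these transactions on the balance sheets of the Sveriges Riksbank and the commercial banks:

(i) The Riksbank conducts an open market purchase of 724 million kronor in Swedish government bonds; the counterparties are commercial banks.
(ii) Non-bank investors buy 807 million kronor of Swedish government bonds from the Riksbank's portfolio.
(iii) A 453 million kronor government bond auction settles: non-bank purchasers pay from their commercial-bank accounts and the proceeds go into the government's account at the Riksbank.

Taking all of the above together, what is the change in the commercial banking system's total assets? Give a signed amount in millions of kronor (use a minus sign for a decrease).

-1260 million

OMO purchase (from banks) 724 million kronor: just an asset swap on bank balance sheets → 0.
Asset sale (to non-banks) 807 million kronor: bank balance sheets shrink → −807M.
Government account inflow 453 million kronor: bank balance sheets shrink → −453M.
Net: 0 − 807 − 453 = -1260 million.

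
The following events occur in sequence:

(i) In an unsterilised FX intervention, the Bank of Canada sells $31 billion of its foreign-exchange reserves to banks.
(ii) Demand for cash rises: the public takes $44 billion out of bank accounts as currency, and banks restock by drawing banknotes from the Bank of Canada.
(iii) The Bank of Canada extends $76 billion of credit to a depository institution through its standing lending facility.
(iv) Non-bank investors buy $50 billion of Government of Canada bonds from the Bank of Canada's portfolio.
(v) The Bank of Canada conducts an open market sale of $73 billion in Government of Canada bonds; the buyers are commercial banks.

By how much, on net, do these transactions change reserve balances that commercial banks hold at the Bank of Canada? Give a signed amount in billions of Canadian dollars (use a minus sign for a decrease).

FX sale $31 billion: the buying banks pay out of their reserve balances → −$31B.
Currency withdrawal $44 billion: banks swap reserves for currency → −$44B.
Discount-window loan $76 billion: the loan is credited to the bank's reserve account → +$76B.
Asset sale (to non-banks) $50 billion: the non-bank buyers' banks settle from reserves → −$50B.
OMO sale (to banks) $73 billion: the buying banks pay out of their reserve balances → −$73B.
Net: −31 − 44 + 76 − 50 − 73 = -$122 billion.

-$122 billion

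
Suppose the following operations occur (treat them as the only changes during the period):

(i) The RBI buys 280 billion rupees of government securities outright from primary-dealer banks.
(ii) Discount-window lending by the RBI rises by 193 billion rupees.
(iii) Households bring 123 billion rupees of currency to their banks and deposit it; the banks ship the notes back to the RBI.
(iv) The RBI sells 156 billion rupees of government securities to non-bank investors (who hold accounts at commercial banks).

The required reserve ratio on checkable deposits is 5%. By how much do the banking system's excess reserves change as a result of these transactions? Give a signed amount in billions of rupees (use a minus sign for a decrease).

+441.65 billion

OMO purchase (from banks) 280 billion rupees: reserves +280B, deposits 0.
Discount-window loan 193 billion rupees: reserves +193B, deposits 0.
Currency deposit 123 billion rupees: reserves +123B, deposits +123B.
Asset sale (to non-banks) 156 billion rupees: reserves −156B, deposits −156B.
Totals: Δreserves = +440B, Δdeposits = −33B.
Δrequired reserves = 5% × −33B = −1.65B.
Δexcess reserves = Δreserves − Δrequired = +440B − (−1.65B) = +441.65 billion.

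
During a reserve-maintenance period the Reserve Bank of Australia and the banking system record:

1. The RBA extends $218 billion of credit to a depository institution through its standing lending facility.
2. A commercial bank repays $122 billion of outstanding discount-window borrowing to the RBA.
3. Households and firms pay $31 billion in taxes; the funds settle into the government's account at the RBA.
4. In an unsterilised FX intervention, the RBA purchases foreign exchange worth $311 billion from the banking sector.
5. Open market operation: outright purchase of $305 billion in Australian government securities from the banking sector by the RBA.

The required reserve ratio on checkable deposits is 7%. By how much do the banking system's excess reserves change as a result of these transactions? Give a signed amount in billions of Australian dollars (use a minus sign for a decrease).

+$683.17 billion

Discount-window loan $218 billion: reserves +$218B, deposits 0.
Discount-window repayment $122 billion: reserves −$122B, deposits 0.
Government account inflow $31 billion: reserves −$31B, deposits −$31B.
FX purchase $311 billion: reserves +$311B, deposits 0.
OMO purchase (from banks) $305 billion: reserves +$305B, deposits 0.
Totals: Δreserves = +$681B, Δdeposits = −$31B.
Δrequired reserves = 7% × −$31B = −$2.17B.
Δexcess reserves = Δreserves − Δrequired = +$681B − (−$2.17B) = +$683.17 billion.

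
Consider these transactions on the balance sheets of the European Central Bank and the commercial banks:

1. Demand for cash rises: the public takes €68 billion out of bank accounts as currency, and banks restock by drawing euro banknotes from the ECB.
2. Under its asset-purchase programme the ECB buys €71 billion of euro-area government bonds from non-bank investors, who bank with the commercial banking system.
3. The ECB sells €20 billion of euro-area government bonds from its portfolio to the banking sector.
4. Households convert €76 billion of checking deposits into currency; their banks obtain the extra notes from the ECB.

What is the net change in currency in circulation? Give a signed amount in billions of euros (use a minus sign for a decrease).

ECB balance sheet:
  Assets:      Securities +€51B
  Liabilities: Bank reserves −€93B, Currency in circulation +€144B
Commercial banking system:
  Assets:      Reserves at CB −€93B, Securities +€20B
  Liabilities: Checkable deposits −€73B
So the change in currency in circulation is +€144 billion.

+€144 billion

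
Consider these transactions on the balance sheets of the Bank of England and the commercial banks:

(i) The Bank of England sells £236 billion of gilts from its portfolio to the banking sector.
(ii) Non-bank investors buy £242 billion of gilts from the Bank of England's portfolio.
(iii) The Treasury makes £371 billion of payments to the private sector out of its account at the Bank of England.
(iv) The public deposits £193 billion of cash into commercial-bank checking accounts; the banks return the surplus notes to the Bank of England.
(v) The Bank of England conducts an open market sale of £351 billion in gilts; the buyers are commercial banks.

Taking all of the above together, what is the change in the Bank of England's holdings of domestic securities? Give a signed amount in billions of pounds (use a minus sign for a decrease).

-£829 billion

Bank of England balance sheet:
  Assets:      Securities −£829B
  Liabilities: Bank reserves −£265B, Currency in circulation −£193B, Government deposits −£371B
So the change in the Bank of England's holdings of domestic securities is -£829 billion.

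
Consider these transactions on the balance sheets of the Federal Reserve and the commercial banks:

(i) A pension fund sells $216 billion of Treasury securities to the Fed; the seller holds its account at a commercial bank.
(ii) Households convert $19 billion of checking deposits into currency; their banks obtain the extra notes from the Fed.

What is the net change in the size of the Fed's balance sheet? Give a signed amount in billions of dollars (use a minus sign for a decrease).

Asset purchase (from non-banks) $216 billion: a Fed asset is acquired → +$216B.
Currency withdrawal $19 billion: only the composition of liabilities changes → 0.
Net: 216 + 0 = +$216 billion.

+$216 billion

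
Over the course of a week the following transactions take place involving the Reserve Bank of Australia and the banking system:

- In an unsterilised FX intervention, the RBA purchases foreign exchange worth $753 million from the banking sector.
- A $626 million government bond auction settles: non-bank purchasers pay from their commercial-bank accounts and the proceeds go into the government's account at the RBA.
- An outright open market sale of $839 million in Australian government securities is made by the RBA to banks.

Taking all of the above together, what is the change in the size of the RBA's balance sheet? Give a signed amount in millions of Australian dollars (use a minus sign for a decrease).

RBA balance sheet:
  Assets:      Securities −$839M, Foreign assets +$753M
  Liabilities: Bank reserves −$712M, Government deposits +$626M
Commercial banking system:
  Assets:      Reserves at CB −$712M, Securities +$839M, Foreign assets −$753M
  Liabilities: Checkable deposits −$626M
Change in total RBA assets = -$86 million.

-$86 million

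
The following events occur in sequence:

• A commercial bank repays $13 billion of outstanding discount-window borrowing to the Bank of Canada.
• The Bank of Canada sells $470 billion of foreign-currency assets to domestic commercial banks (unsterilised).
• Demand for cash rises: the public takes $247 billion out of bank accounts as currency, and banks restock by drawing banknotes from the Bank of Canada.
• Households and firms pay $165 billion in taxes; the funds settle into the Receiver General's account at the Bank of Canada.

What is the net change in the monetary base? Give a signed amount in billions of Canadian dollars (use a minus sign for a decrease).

-$648 billion

Discount-window repayment $13 billion: Bank of Canada balance sheet contracts → −$13B.
FX sale $470 billion: Bank of Canada balance sheet contracts → −$470B.
Currency withdrawal $247 billion: just a shift between currency and reserves — both are base money → 0.
Government account inflow $165 billion: reserves shift to a non-base liability → −$165B.
Net: −13 − 470 + 0 − 165 = -$648 billion.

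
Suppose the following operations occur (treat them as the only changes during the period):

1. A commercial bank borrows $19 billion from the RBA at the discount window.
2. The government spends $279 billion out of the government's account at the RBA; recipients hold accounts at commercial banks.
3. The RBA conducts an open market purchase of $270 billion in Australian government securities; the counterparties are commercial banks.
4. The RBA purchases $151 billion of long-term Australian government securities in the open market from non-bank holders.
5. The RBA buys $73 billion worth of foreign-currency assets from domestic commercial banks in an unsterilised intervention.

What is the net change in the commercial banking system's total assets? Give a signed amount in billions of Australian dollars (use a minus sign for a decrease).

+$449 billion

Discount-window loan $19 billion: bank balance sheets expand → +$19B.
Government spending $279 billion: bank balance sheets expand → +$279B.
OMO purchase (from banks) $270 billion: just an asset swap on bank balance sheets → 0.
Asset purchase (from non-banks) $151 billion: bank balance sheets expand → +$151B.
FX purchase $73 billion: just an asset swap on bank balance sheets → 0.
Net: 19 + 279 + 0 + 151 + 0 = +$449 billion.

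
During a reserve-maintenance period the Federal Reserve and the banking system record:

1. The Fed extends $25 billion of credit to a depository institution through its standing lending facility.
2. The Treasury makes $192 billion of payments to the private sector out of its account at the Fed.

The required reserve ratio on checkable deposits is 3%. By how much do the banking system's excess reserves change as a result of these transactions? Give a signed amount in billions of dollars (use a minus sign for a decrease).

+$211.24 billion

Discount-window loan $25 billion: reserves +$25B, deposits 0.
Government spending $192 billion: reserves +$192B, deposits +$192B.
Totals: Δreserves = +$217B, Δdeposits = +$192B.
Δrequired reserves = 3% × +$192B = +$5.76B.
Δexcess reserves = Δreserves − Δrequired = +$217B − (+$5.76B) = +$211.24 billion.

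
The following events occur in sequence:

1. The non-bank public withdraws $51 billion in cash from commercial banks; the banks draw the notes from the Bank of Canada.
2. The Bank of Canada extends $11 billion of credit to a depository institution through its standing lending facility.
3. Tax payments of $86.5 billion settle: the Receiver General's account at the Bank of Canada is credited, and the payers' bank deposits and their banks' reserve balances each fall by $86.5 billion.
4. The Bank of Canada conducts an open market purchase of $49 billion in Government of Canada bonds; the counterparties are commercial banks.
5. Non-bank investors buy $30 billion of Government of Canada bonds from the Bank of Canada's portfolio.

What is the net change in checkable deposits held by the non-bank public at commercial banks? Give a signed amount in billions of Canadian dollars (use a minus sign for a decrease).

Bank of Canada balance sheet:
  Assets:      Securities +$19B, Loans to banks +$11B
  Liabilities: Bank reserves −$107.5B, Currency in circulation +$51B, Government deposits +$86.5B
Commercial banking system:
  Assets:      Reserves at CB −$107.5B, Securities −$49B
  Liabilities: Checkable deposits −$167.5B, Borrowings from CB +$11B
So the change in checkable deposits held by the non-bank public at commercial banks is -$167.5 billion.

-$167.5 billion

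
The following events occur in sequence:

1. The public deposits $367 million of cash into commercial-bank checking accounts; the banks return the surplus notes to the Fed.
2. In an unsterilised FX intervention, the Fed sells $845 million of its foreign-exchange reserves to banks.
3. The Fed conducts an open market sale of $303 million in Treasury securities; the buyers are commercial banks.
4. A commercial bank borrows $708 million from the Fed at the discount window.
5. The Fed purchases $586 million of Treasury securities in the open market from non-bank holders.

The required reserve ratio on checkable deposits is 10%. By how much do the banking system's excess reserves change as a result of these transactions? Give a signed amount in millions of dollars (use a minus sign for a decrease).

+$417.7 million

Currency deposit $367 million: reserves +$367M, deposits +$367M.
FX sale $845 million: reserves −$845M, deposits 0.
OMO sale (to banks) $303 million: reserves −$303M, deposits 0.
Discount-window loan $708 million: reserves +$708M, deposits 0.
Asset purchase (from non-banks) $586 million: reserves +$586M, deposits +$586M.
Totals: Δreserves = +$513M, Δdeposits = +$953M.
Δrequired reserves = 10% × +$953M = +$95.3M.
Δexcess reserves = Δreserves − Δrequired = +$513M − (+$95.3M) = +$417.7 million.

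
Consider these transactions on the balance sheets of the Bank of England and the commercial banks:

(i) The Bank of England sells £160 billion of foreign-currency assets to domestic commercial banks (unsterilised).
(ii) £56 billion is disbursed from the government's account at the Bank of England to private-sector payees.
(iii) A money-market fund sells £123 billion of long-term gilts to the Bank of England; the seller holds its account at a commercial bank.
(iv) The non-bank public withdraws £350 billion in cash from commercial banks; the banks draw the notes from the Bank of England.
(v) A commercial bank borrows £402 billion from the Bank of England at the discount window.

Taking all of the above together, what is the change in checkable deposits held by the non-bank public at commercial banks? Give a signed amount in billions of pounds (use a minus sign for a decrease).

-£171 billion

Bank of England balance sheet:
  Assets:      Securities +£123B, Loans to banks +£402B, Foreign assets −£160B
  Liabilities: Bank reserves +£71B, Currency in circulation +£350B, Government deposits −£56B
Commercial banking system:
  Assets:      Reserves at CB +£71B, Foreign assets +£160B
  Liabilities: Checkable deposits −£171B, Borrowings from CB +£402B
So the change in checkable deposits held by the non-bank public at commercial banks is -£171 billion.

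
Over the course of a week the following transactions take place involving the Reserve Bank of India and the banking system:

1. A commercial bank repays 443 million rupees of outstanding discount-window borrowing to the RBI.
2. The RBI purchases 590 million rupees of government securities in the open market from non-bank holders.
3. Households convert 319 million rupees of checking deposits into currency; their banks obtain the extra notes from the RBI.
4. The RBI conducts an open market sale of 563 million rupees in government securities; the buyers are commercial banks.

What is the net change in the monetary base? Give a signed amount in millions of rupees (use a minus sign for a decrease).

-416 million

Discount-window repayment 443 million rupees: RBI balance sheet contracts → −443M.
Asset purchase (from non-banks) 590 million rupees: RBI balance sheet expands → +590M.
Currency withdrawal 319 million rupees: just a shift between currency and reserves — both are base money → 0.
OMO sale (to banks) 563 million rupees: RBI balance sheet contracts → −563M.
Net: −443 + 590 + 0 − 563 = -416 million.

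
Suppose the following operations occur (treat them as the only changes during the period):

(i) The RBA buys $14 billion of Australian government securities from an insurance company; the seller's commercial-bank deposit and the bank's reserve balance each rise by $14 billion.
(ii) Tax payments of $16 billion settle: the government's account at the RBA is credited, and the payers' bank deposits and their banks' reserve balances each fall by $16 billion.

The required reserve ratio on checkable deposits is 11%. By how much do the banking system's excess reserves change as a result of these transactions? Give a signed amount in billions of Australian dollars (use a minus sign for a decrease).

Asset purchase (from non-banks) $14 billion: reserves +$14B, deposits +$14B.
Government account inflow $16 billion: reserves −$16B, deposits −$16B.
Totals: Δreserves = −$2B, Δdeposits = −$2B.
Δrequired reserves = 11% × −$2B = −$0.22B.
Δexcess reserves = Δreserves − Δrequired = −$2B − (−$0.22B) = -$1.78 billion.

-$1.78 billion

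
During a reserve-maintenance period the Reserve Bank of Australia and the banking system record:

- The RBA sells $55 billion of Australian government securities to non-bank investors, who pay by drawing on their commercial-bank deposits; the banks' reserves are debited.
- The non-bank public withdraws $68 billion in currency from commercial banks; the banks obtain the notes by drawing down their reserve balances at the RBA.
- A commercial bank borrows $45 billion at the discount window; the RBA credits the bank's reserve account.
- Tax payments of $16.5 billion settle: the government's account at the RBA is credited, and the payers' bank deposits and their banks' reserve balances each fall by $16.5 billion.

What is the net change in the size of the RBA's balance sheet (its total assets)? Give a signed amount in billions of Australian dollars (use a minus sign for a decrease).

-$10 billion

RBA balance sheet:
  Assets:      Securities −$55B, Loans to banks +$45B
  Liabilities: Bank reserves −$94.5B, Currency in circulation +$68B, Government deposits +$16.5B
Commercial banking system:
  Assets:      Reserves at CB −$94.5B
  Liabilities: Checkable deposits −$139.5B, Borrowings from CB +$45B
Change in total RBA assets = -$10 billion.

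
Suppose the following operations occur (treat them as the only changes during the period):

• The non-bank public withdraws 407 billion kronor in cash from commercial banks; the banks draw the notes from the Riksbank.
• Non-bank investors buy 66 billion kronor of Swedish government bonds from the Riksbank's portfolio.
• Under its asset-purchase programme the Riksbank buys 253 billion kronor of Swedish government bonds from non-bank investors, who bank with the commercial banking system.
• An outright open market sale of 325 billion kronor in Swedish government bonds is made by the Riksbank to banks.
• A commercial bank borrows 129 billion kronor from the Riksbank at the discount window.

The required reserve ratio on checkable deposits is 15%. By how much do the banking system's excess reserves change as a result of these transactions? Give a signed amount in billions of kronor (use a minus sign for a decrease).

-383 billion

Currency withdrawal 407 billion kronor: reserves −407B, deposits −407B.
Asset sale (to non-banks) 66 billion kronor: reserves −66B, deposits −66B.
Asset purchase (from non-banks) 253 billion kronor: reserves +253B, deposits +253B.
OMO sale (to banks) 325 billion kronor: reserves −325B, deposits 0.
Discount-window loan 129 billion kronor: reserves +129B, deposits 0.
Totals: Δreserves = −416B, Δdeposits = −220B.
Δrequired reserves = 15% × −220B = −33B.
Δexcess reserves = Δreserves − Δrequired = −416B − (−33B) = -383 billion.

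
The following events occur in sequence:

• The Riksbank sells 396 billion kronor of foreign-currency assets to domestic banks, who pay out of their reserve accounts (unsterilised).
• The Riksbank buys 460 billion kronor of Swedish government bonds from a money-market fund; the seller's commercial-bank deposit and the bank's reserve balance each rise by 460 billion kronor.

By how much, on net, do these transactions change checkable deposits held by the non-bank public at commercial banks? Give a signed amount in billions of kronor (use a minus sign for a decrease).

Riksbank balance sheet:
  Assets:      Securities +460B, Foreign assets −396B
  Liabilities: Bank reserves +64B
Commercial banking system:
  Assets:      Reserves at CB +64B, Foreign assets +396B
  Liabilities: Checkable deposits +460B
So the change in checkable deposits held by the non-bank public at commercial banks is +460 billion.

+460 billion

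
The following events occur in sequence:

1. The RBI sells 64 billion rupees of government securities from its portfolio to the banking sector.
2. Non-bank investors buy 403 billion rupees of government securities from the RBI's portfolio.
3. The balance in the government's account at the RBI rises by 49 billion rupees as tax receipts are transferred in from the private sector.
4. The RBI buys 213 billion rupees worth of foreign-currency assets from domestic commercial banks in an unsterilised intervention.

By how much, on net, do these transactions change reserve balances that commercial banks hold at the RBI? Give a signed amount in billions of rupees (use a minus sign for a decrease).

OMO sale (to banks) 64 billion rupees: the buying banks pay out of their reserve balances → −64B.
Asset sale (to non-banks) 403 billion rupees: the non-bank buyers' banks settle from reserves → −403B.
Government account inflow 49 billion rupees: funds move from bank reserves into the government account → −49B.
FX purchase 213 billion rupees: the RBI pays by crediting reserve accounts → +213B.
Net: −64 − 403 − 49 + 213 = -303 billion.

-303 billion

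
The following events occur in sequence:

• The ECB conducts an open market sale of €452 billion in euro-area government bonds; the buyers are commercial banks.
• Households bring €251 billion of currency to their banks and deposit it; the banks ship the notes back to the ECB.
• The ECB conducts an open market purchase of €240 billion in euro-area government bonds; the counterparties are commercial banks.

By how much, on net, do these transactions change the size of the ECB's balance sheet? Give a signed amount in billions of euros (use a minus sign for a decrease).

OMO sale (to banks) €452 billion: an ECB asset is shed → −€452B.
Currency deposit €251 billion: only the composition of liabilities changes → 0.
OMO purchase (from banks) €240 billion: an ECB asset is acquired → +€240B.
Net: −452 + 0 + 240 = -€212 billion.

-€212 billion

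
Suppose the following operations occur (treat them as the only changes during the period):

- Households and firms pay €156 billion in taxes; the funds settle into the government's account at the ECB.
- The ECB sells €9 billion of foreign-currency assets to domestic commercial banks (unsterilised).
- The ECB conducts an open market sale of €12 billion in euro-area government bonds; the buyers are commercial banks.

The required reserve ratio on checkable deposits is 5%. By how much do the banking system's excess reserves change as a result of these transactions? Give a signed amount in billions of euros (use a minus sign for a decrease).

-€169.2 billion

Government account inflow €156 billion: reserves −€156B, deposits −€156B.
FX sale €9 billion: reserves −€9B, deposits 0.
OMO sale (to banks) €12 billion: reserves −€12B, deposits 0.
Totals: Δreserves = −€177B, Δdeposits = −€156B.
Δrequired reserves = 5% × −€156B = −€7.8B.
Δexcess reserves = Δreserves − Δrequired = −€177B − (−€7.8B) = -€169.2 billion.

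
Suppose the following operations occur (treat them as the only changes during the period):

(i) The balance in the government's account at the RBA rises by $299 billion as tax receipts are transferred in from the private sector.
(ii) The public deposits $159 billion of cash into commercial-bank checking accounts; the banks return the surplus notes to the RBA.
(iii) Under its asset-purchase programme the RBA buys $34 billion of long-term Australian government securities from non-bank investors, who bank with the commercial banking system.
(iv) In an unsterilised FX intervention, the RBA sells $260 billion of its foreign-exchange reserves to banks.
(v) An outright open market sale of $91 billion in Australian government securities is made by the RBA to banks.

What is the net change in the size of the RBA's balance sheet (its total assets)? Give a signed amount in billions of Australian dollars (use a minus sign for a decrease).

-$317 billion

RBA balance sheet:
  Assets:      Securities −$57B, Foreign assets −$260B
  Liabilities: Bank reserves −$457B, Currency in circulation −$159B, Government deposits +$299B
Change in total RBA assets = -$317 billion.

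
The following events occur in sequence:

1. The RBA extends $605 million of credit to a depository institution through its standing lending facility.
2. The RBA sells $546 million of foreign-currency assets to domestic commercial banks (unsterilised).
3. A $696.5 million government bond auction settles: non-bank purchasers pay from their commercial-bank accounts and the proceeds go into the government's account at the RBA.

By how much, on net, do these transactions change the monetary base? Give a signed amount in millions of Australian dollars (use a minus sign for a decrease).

-$637.5 million

Discount-window loan $605 million: RBA balance sheet expands → +$605M.
FX sale $546 million: RBA balance sheet contracts → −$546M.
Government account inflow $696.5 million: reserves shift to a non-base liability → −$696.5M.
Net: 605 − 546 − 696.5 = -$637.5 million.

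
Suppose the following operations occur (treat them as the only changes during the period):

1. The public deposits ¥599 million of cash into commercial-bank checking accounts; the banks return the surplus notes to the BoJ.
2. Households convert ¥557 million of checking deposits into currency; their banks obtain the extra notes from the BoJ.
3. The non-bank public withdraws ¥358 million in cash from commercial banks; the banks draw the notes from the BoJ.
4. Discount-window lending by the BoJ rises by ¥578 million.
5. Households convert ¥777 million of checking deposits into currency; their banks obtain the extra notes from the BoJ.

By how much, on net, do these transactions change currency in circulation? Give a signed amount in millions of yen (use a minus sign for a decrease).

+¥1093 million

Currency deposit ¥599 million: notes return to the central bank → −¥599M.
Currency withdrawal ¥557 million: notes leave the central bank → +¥557M.
Currency withdrawal ¥358 million: notes leave the central bank → +¥358M.
Discount-window loan ¥578 million: no currency enters or leaves circulation → 0.
Currency withdrawal ¥777 million: notes leave the central bank → +¥777M.
Net: −599 + 557 + 358 + 0 + 777 = +¥1093 million.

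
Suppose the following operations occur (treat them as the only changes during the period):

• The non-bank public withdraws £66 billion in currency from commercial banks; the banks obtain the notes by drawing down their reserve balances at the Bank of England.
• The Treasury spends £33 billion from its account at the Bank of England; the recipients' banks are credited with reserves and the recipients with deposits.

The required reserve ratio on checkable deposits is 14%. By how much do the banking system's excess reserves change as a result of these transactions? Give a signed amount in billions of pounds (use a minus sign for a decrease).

Currency withdrawal £66 billion: reserves −£66B, deposits −£66B.
Government spending £33 billion: reserves +£33B, deposits +£33B.
Totals: Δreserves = −£33B, Δdeposits = −£33B.
Δrequired reserves = 14% × −£33B = −£4.62B.
Δexcess reserves = Δreserves − Δrequired = −£33B − (−£4.62B) = -£28.38 billion.

-£28.38 billion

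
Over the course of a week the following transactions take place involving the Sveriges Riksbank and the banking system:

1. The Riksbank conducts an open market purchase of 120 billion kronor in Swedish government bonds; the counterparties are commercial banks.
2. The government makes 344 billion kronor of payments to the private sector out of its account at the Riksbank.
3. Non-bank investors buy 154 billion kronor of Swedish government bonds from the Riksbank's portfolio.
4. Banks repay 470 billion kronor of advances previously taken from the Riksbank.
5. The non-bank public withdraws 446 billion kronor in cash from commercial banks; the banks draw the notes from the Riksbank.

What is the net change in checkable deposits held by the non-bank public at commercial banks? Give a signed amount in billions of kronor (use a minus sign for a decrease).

Riksbank balance sheet:
  Assets:      Securities −34B, Loans to banks −470B
  Liabilities: Bank reserves −606B, Currency in circulation +446B, Government deposits −344B
Commercial banking system:
  Assets:      Reserves at CB −606B, Securities −120B
  Liabilities: Checkable deposits −256B, Borrowings from CB −470B
So the change in checkable deposits held by the non-bank public at commercial banks is -256 billion.

-256 billion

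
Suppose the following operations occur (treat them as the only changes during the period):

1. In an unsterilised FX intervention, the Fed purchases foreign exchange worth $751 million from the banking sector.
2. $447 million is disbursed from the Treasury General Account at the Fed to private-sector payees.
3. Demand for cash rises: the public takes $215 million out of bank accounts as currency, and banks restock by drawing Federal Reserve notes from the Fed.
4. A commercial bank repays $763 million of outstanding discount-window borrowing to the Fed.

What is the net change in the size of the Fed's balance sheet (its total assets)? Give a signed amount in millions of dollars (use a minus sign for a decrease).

FX purchase $751 million: a Fed asset is acquired → +$751M.
Government spending $447 million: only the composition of liabilities changes → 0.
Currency withdrawal $215 million: only the composition of liabilities changes → 0.
Discount-window repayment $763 million: a Fed asset is shed → −$763M.
Net: 751 + 0 + 0 − 763 = -$12 million.

-$12 million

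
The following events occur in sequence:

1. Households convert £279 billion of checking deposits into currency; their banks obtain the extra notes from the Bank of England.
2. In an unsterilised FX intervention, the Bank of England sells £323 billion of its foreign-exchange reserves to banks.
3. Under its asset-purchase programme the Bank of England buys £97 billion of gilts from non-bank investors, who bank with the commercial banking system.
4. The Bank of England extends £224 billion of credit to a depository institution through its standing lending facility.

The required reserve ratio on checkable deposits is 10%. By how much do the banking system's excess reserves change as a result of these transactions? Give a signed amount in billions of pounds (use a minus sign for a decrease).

Currency withdrawal £279 billion: reserves −£279B, deposits −£279B.
FX sale £323 billion: reserves −£323B, deposits 0.
Asset purchase (from non-banks) £97 billion: reserves +£97B, deposits +£97B.
Discount-window loan £224 billion: reserves +£224B, deposits 0.
Totals: Δreserves = −£281B, Δdeposits = −£182B.
Δrequired reserves = 10% × −£182B = −£18.2B.
Δexcess reserves = Δreserves − Δrequired = −£281B − (−£18.2B) = -£262.8 billion.

-£262.8 billion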